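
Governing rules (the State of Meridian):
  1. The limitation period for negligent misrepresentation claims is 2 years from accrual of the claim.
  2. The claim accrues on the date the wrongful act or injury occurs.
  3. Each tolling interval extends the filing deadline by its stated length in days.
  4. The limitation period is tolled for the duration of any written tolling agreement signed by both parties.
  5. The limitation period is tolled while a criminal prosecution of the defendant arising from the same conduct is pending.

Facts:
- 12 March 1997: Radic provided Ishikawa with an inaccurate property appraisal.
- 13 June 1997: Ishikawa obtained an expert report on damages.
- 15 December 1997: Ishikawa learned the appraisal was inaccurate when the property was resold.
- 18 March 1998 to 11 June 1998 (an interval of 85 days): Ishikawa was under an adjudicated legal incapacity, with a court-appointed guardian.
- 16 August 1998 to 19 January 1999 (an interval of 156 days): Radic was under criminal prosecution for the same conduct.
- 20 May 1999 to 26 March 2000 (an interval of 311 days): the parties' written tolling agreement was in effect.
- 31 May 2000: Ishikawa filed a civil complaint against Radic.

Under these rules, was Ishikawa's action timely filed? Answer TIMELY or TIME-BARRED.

TIMELY

Accrual is governed by the date of the act, so the period began to run on 12 March 1997; the later discovery on 15 December 1997 is irrelevant under the stated rule.
Adding the 2 years base period to 12 March 1997 gives a deadline of 12 March 1999, before any tolling.
The period was tolled for 156 days by the pending criminal prosecution (16 August 1998 to 19 January 1999), pushing the deadline to 15 August 1999.
The written tolling agreement from 20 May 1999 to 26 March 2000 tolled the period for 311 days, extending the deadline to 21 June 2000.
The plaintiff's legal incapacity from 18 March 1998 to 11 June 1998 does not toll the period, because no stated rule makes the plaintiff's incapacity a tolling event.
The other events in the timeline have no effect on the limitation period under the stated rules.
Filing on 31 May 2000 beat the 21 June 2000 deadline — the action is timely.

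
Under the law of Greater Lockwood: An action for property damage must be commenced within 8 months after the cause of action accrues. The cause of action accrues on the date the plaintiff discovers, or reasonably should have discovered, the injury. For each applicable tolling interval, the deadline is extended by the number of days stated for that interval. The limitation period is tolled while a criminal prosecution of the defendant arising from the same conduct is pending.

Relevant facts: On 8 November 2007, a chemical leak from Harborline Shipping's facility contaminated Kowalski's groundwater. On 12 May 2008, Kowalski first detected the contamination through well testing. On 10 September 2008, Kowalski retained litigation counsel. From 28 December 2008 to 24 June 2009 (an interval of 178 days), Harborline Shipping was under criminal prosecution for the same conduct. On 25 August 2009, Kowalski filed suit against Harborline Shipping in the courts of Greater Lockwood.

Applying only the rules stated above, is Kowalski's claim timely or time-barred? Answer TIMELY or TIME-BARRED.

Under the discovery rule, the claim accrued on 12 May 2008, when Kowalski discovered the injury — not on the 8 November 2007 date of the underlying act.
8 months from 12 May 2008 is 12 January 2009.
The pending criminal prosecution from 28 December 2008 to 24 June 2009 tolled the period for 178 days, extending the deadline to 9 July 2009.
None of the other events listed affects the running of the period under the stated rules.
Filing on 25 August 2009 missed the 9 July 2009 deadline — the action is time-barred.

TIME-BARRED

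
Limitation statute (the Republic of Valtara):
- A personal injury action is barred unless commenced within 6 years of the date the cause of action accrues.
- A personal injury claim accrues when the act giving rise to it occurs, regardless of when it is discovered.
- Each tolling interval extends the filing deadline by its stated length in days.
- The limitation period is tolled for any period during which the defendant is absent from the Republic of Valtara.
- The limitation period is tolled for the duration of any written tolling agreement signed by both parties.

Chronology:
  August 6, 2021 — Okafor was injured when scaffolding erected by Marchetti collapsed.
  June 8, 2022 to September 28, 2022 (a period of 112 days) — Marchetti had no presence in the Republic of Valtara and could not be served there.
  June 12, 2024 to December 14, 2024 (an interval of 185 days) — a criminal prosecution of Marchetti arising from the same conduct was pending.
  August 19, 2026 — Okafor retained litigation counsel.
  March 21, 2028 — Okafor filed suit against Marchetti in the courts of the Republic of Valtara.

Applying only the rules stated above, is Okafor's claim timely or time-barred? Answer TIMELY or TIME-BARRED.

The limitation period began to run on August 6, 2021.
Adding the 6 years base period to August 6, 2021 gives a deadline of August 6, 2027, before any tolling.
The defendant's absence from the jurisdiction from June 8, 2022 to September 28, 2022 tolled the period for 112 days, extending the deadline to November 26, 2027.
No stated provision tolls the period for a criminal prosecution, so the interval from June 12, 2024 to December 14, 2024 has no effect on the deadline.
Nothing else in the chronology tolls or restarts the period.
Filing on March 21, 2028 missed the November 26, 2027 deadline — the action is time-barred.

TIME-BARRED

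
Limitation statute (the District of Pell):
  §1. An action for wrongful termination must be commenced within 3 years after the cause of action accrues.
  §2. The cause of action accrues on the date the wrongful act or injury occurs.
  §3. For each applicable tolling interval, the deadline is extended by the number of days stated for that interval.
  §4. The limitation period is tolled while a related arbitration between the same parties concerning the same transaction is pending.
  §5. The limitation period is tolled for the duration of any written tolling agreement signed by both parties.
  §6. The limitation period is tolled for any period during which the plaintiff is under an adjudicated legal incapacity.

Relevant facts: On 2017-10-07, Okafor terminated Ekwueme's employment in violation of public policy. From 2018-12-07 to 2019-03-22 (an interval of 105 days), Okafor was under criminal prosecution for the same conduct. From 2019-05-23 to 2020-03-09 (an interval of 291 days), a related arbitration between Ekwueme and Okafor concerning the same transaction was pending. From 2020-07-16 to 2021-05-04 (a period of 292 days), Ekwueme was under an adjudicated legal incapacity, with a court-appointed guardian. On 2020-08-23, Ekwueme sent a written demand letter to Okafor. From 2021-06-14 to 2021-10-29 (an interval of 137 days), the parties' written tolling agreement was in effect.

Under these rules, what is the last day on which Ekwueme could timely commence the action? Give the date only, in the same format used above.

The claim accrued on 2017-10-07, when the wrongful act occurred.
Adding the 3 years base period to 2017-10-07 gives a deadline of 2020-10-07, before any tolling.
The pending related arbitration from 2019-05-23 to 2020-03-09 tolled the period for 291 days, extending the deadline to 2021-07-25.
Because the plaintiff's legal incapacity ran from 2020-07-16 to 2021-05-04, the deadline is extended by 292 days to 2022-05-13.
Because the written tolling agreement ran from 2021-06-14 to 2021-10-29, the deadline is extended by 137 days to 2022-09-27.
The pending criminal prosecution from 2018-12-07 to 2019-03-22 does not toll the period, because no stated rule makes a criminal prosecution a tolling event.
None of the other events listed affects the running of the period under the stated rules.

2022-09-27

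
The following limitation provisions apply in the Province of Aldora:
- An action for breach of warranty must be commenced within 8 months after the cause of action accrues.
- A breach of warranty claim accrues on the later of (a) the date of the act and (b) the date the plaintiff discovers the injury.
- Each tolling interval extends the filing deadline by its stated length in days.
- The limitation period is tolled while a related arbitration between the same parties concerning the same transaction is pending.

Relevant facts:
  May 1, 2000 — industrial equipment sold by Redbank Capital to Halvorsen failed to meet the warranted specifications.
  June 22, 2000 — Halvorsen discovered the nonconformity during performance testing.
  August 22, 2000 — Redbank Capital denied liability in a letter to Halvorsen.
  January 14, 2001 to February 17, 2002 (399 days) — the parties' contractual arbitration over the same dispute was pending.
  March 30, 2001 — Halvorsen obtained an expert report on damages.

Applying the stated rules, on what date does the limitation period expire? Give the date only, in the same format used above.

The claim accrued on June 22, 2000 — the later of the May 1, 2000 act and the June 22, 2000 discovery.
8 months from June 22, 2000 is February 22, 2001.
The pending related arbitration from January 14, 2001 to February 17, 2002 tolled the period for 399 days, extending the deadline to March 28, 2002.
The other events in the timeline have no effect on the limitation period under the stated rules.

March 28, 2002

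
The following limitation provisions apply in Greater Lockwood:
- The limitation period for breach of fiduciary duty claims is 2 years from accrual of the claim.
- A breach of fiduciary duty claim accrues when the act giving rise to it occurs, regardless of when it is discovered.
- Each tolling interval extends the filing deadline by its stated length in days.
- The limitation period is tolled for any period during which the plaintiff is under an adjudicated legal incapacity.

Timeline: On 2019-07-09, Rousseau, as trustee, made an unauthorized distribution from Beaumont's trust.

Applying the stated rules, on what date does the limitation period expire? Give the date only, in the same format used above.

2021-07-09

The limitation period began to run on 2019-07-09.
The untolled deadline — 2 years after 2019-07-09 — is 2021-07-09.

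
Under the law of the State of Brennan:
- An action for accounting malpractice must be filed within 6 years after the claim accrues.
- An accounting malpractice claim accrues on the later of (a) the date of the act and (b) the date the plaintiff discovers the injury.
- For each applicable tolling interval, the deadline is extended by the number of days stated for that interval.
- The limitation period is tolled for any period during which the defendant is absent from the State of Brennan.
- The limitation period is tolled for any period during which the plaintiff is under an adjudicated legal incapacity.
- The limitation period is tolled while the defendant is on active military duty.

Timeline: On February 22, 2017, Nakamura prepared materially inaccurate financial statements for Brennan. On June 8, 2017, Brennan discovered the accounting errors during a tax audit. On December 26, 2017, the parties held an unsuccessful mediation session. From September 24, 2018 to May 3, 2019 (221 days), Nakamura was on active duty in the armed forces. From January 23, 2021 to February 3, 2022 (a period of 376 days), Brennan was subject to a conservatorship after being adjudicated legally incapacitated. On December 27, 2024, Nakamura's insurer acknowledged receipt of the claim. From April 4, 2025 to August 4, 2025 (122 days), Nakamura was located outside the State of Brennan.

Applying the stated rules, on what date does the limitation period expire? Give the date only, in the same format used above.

Because discovery on June 8, 2017 post-dates the February 22, 2017 act, accrual under the later-of rule falls on June 8, 2017.
Adding the 6 years base period to June 8, 2017 gives a deadline of June 8, 2023, before any tolling.
The defendant's active military service from September 24, 2018 to May 3, 2019 tolled the period for 221 days, extending the deadline to January 15, 2024.
Because the plaintiff's legal incapacity ran from January 23, 2021 to February 3, 2022, the deadline is extended by 376 days to January 25, 2025.
The defendant's absence from the jurisdiction from April 4, 2025 to August 4, 2025 began after the period had already run on January 25, 2025, so it has no tolling effect.
Nothing else in the chronology tolls or restarts the period.

January 25, 2025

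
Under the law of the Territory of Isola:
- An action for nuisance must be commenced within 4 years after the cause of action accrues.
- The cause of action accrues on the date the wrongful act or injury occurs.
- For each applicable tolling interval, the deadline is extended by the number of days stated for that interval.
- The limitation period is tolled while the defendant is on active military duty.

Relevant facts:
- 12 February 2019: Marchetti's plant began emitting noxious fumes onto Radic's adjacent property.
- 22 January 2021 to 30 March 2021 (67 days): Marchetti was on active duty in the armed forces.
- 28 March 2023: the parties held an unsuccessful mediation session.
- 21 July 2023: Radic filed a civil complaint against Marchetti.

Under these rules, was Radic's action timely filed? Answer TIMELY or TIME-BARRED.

The cause of action accrued on 12 February 2019, the date of the act.
4 years from 12 February 2019 is 12 February 2023.
The period was tolled for 67 days by the defendant's active military service (22 January 2021 to 30 March 2021), pushing the deadline to 20 April 2023.
None of the other events listed affects the running of the period under the stated rules.
Filing on 21 July 2023 missed the 20 April 2023 deadline — the action is time-barred.

TIME-BARRED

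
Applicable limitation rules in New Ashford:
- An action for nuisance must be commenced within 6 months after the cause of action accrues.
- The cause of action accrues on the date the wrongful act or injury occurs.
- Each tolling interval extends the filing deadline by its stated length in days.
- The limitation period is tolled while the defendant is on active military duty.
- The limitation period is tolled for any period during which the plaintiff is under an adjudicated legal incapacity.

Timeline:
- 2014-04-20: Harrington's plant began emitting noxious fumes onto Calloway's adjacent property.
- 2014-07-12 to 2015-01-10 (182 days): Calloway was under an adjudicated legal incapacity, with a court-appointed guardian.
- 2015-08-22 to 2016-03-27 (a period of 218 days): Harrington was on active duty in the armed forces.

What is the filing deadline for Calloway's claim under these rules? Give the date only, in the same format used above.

The claim accrued on 2014-04-20, when the wrongful act occurred.
6 months from 2014-04-20 is 2014-10-20.
The plaintiff's legal incapacity from 2014-07-12 to 2015-01-10 tolled the period for 182 days, extending the deadline to 2015-04-20.
The defendant's active military service starting 2015-08-22 came too late — the period had run on 2015-04-20 — and so does not extend the deadline.

2015-04-20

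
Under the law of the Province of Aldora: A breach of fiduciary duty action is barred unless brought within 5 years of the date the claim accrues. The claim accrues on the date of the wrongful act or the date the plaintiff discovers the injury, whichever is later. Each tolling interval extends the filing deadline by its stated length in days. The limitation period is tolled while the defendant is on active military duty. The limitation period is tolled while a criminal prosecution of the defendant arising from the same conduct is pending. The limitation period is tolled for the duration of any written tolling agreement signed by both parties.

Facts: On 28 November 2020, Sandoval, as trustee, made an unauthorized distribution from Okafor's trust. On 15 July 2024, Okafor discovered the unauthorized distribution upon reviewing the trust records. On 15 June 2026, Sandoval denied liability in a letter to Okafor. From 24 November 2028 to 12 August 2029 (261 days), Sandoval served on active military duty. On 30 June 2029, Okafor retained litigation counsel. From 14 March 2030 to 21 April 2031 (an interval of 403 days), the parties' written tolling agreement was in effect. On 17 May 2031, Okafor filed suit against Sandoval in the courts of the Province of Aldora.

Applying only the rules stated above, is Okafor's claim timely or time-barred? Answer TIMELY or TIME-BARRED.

TIME-BARRED

Because discovery on 15 July 2024 post-dates the 28 November 2020 act, accrual under the later-of rule falls on 15 July 2024.
Adding the 5 years base period to 15 July 2024 gives a deadline of 15 July 2029, before any tolling.
The period was tolled for 261 days by the defendant's active military service (24 November 2028 to 12 August 2029), pushing the deadline to 2 April 2030.
The period was tolled for 403 days by the written tolling agreement (14 March 2030 to 21 April 2031), pushing the deadline to 10 May 2031.
Nothing else in the chronology tolls or restarts the period.
Okafor filed on 17 May 2031, after the 10 May 2031 deadline, so the action is time-barred.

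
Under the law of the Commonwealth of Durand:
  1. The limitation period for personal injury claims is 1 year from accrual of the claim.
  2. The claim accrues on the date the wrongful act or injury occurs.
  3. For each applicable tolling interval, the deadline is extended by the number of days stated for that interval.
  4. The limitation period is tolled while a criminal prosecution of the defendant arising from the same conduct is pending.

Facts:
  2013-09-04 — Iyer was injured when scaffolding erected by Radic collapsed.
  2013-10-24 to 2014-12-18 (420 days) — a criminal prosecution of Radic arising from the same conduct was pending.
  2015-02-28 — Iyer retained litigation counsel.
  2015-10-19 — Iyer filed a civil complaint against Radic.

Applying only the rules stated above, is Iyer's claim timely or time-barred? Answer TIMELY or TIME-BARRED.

TIMELY

The limitation period began to run on 2013-09-04.
1 year from 2013-09-04 is 2014-09-04.
The pending criminal prosecution from 2013-10-24 to 2014-12-18 tolled the period for 420 days, extending the deadline to 2015-10-29.
None of the other events listed affects the running of the period under the stated rules.
Iyer filed on 2015-10-19, before the 2015-10-29 deadline, so the action is timely.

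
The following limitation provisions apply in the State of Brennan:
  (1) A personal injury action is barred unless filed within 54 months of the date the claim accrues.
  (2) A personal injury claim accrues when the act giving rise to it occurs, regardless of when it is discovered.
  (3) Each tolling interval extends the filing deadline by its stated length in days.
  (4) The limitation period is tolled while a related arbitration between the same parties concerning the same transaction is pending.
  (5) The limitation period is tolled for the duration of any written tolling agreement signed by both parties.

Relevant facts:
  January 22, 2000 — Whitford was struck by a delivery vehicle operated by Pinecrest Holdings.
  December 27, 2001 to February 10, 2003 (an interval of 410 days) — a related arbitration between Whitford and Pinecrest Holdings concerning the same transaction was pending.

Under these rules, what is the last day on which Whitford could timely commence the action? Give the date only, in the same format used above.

The limitation period began to run on January 22, 2000.
Adding the 54 months base period to January 22, 2000 gives a deadline of July 22, 2004, before any tolling.
The period was tolled for 410 days by the pending related arbitration (December 27, 2001 to February 10, 2003), pushing the deadline to September 5, 2005.

September 5, 2005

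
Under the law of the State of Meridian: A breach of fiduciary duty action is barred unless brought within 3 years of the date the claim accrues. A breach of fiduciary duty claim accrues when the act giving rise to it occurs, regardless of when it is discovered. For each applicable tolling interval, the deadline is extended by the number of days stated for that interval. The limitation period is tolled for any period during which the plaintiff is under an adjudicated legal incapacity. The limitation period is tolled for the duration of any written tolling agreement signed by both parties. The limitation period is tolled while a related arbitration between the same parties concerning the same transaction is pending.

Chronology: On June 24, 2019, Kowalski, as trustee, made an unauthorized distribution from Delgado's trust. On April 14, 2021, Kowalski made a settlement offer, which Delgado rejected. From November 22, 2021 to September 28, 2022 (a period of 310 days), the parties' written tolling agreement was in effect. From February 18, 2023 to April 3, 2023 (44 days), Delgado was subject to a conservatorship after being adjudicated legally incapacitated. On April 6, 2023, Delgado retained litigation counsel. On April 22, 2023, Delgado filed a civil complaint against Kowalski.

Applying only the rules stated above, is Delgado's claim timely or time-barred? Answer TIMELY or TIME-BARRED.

The claim accrued on June 24, 2019, when the wrongful act occurred.
3 years from June 24, 2019 is June 24, 2022.
Because the written tolling agreement ran from November 22, 2021 to September 28, 2022, the deadline is extended by 310 days to April 30, 2023.
Because the plaintiff's legal incapacity ran from February 18, 2023 to April 3, 2023, the deadline is extended by 44 days to June 13, 2023.
Nothing else in the chronology tolls or restarts the period.
Delgado filed on April 22, 2023, before the June 13, 2023 deadline, so the action is timely.

TIMELY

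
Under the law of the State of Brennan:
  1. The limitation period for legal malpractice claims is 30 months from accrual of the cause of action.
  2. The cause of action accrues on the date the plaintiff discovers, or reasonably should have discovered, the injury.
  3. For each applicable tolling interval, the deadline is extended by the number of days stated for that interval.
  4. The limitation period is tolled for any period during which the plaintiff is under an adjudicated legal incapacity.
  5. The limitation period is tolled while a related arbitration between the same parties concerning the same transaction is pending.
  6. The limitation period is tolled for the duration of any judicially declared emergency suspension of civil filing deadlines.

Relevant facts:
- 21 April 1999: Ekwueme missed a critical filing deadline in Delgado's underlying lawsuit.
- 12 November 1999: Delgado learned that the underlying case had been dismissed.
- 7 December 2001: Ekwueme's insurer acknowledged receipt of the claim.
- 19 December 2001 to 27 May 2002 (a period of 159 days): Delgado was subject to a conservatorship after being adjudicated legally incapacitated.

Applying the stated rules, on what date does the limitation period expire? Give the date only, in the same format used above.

18 October 2002

The claim did not accrue until Delgado discovered the injury on 12 November 1999; the 21 April 1999 act date does not start the clock under the stated rule.
30 months from 12 November 1999 is 12 May 2002.
The period was tolled for 159 days by the plaintiff's legal incapacity (19 December 2001 to 27 May 2002), pushing the deadline to 18 October 2002.
The other events in the timeline have no effect on the limitation period under the stated rules.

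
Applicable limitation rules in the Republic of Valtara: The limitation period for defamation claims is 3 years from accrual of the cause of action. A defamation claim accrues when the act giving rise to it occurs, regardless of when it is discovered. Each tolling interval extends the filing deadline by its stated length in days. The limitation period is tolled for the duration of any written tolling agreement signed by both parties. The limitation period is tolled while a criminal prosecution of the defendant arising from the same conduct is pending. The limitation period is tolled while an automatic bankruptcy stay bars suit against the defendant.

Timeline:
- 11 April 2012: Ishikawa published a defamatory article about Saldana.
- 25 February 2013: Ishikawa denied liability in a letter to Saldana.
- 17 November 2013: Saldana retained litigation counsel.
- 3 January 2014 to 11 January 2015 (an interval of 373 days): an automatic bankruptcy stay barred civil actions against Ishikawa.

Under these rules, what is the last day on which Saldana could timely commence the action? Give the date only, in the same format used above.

The cause of action accrued on 11 April 2012, the date of the act.
The untolled deadline — 3 years after 11 April 2012 — is 11 April 2015.
The automatic bankruptcy stay from 3 January 2014 to 11 January 2015 tolled the period for 373 days, extending the deadline to 18 April 2016.
The other events in the timeline have no effect on the limitation period under the stated rules.

18 April 2016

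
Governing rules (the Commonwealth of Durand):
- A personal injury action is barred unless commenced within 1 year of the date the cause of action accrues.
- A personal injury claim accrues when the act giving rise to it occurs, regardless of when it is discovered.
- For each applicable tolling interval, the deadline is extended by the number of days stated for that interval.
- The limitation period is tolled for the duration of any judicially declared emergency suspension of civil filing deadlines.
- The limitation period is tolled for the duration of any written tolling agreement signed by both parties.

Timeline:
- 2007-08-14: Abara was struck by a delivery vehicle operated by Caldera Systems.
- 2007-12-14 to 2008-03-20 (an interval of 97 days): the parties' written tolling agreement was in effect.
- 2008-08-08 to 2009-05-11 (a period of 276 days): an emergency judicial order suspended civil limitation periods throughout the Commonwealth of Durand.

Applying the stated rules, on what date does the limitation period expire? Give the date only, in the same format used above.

The limitation period began to run on 2007-08-14.
The untolled deadline — 1 year after 2007-08-14 — is 2008-08-14.
The written tolling agreement from 2007-12-14 to 2008-03-20 tolled the period for 97 days, extending the deadline to 2008-11-19.
Because the emergency suspension of filing deadlines ran from 2008-08-08 to 2009-05-11, the deadline is extended by 276 days to 2009-08-22.

2009-08-22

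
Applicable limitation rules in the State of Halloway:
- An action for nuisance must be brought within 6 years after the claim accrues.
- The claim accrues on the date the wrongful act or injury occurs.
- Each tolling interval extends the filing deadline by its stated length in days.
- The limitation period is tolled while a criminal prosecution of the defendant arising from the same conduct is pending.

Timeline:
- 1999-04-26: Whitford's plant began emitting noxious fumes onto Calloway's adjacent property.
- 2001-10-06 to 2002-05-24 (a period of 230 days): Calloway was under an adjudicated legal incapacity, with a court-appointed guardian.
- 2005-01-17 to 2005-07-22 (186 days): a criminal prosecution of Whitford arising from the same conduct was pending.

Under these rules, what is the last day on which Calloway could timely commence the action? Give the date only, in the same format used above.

The limitation period began to run on 1999-04-26.
Adding the 6 years base period to 1999-04-26 gives a deadline of 2005-04-26, before any tolling.
The period was tolled for 186 days by the pending criminal prosecution (2005-01-17 to 2005-07-22), pushing the deadline to 2005-10-29.
The plaintiff's legal incapacity from 2001-10-06 to 2002-05-24 does not toll the period, because no stated rule makes the plaintiff's incapacity a tolling event.

2005-10-29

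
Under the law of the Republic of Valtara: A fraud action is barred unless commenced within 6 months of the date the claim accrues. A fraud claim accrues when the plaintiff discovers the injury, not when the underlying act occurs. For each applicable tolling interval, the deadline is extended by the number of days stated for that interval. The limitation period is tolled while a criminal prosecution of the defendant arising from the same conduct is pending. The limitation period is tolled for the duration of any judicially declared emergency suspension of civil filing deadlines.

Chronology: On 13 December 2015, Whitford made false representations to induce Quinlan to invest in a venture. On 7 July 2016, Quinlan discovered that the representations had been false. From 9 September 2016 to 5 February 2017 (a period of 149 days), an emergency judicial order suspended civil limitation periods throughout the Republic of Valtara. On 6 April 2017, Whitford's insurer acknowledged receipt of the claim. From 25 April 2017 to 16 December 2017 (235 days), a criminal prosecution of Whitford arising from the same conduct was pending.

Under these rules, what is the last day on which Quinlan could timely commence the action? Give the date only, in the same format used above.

Under the discovery rule, the claim accrued on 7 July 2016, when Quinlan discovered the injury — not on the 13 December 2015 date of the underlying act.
Adding the 6 months base period to 7 July 2016 gives a deadline of 7 January 2017, before any tolling.
The period was tolled for 149 days by the emergency suspension of filing deadlines (9 September 2016 to 5 February 2017), pushing the deadline to 5 June 2017.
The pending criminal prosecution from 25 April 2017 to 16 December 2017 tolled the period for 235 days, extending the deadline to 26 January 2018.
The other events in the timeline have no effect on the limitation period under the stated rules.

26 January 2018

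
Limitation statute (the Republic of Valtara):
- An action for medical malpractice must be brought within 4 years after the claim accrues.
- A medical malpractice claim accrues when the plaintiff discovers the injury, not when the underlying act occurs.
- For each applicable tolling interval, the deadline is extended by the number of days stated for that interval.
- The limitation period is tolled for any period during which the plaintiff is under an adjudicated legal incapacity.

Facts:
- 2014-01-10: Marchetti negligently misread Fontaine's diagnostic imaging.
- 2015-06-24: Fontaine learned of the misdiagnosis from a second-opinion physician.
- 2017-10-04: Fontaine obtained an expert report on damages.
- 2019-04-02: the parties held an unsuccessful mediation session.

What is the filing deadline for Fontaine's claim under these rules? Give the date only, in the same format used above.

2019-06-24

Accrual is tied to discovery, so the period began on 2015-06-24 rather than on 2014-01-10 when the act occurred.
4 years from 2015-06-24 is 2019-06-24.
The other events in the timeline have no effect on the limitation period under the stated rules.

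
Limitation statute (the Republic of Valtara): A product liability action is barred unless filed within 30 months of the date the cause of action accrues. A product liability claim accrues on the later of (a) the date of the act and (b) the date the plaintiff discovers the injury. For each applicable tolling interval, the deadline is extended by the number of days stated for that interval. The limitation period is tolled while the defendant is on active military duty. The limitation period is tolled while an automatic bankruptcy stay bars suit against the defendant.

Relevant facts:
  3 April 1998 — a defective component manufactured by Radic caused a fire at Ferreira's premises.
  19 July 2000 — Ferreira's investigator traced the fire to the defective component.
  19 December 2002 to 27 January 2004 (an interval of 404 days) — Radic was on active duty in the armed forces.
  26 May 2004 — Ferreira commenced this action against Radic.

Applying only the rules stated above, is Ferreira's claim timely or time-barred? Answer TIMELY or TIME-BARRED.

Because discovery on 19 July 2000 post-dates the 3 April 1998 act, accrual under the later-of rule falls on 19 July 2000.
The untolled deadline — 30 months after 19 July 2000 — is 19 January 2003.
The defendant's active military service from 19 December 2002 to 27 January 2004 tolled the period for 404 days, extending the deadline to 27 February 2004.
Filing on 26 May 2004 missed the 27 February 2004 deadline — the action is time-barred.

TIME-BARRED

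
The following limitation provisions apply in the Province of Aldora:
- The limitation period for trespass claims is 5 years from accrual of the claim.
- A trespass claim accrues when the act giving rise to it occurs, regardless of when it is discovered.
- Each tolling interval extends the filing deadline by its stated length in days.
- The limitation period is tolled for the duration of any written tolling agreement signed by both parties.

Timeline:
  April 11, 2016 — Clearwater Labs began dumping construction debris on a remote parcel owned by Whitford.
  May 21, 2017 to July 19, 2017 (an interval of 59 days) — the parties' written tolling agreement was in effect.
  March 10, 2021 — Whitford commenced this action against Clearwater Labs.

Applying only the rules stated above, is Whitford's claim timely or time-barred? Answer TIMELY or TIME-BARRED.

TIMELY

The claim accrued on April 11, 2016, when the wrongful act occurred.
Adding the 5 years base period to April 11, 2016 gives a deadline of April 11, 2021, before any tolling.
The written tolling agreement from May 21, 2017 to July 19, 2017 tolled the period for 59 days, extending the deadline to June 9, 2021.
The March 10, 2021 filing precedes the June 9, 2021 deadline; the claim is timely.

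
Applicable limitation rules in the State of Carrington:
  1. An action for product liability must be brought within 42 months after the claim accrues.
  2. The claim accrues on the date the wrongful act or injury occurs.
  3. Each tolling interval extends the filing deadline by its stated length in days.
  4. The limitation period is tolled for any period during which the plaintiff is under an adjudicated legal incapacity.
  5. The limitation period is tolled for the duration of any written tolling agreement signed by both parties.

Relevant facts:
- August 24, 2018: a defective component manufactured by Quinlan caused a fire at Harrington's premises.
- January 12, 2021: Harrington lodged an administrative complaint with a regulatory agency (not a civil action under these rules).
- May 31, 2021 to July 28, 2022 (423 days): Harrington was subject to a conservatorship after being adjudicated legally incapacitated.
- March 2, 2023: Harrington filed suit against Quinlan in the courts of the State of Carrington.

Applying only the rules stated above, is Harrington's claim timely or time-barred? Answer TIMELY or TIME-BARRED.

TIMELY

The limitation period began to run on August 24, 2018.
Adding the 42 months base period to August 24, 2018 gives a deadline of February 24, 2022, before any tolling.
The plaintiff's legal incapacity from May 31, 2021 to July 28, 2022 tolled the period for 423 days, extending the deadline to April 23, 2023.
Nothing else in the chronology tolls or restarts the period.
Harrington filed on March 2, 2023, before the April 23, 2023 deadline, so the action is timely.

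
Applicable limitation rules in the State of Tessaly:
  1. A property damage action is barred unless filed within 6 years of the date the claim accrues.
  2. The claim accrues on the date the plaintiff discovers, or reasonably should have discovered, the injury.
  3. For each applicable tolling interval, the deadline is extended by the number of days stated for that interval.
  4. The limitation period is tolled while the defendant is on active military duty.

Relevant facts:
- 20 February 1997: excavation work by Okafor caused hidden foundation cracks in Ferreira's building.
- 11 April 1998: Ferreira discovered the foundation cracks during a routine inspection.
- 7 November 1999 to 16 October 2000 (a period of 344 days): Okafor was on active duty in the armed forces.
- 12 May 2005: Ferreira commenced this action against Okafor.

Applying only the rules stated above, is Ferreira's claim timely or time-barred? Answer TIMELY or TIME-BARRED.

TIME-BARRED

The claim did not accrue until Ferreira discovered the injury on 11 April 1998; the 20 February 1997 act date does not start the clock under the stated rule.
The untolled deadline — 6 years after 11 April 1998 — is 11 April 2004.
The defendant's active military service from 7 November 1999 to 16 October 2000 tolled the period for 344 days, extending the deadline to 21 March 2005.
Ferreira filed on 12 May 2005, after the 21 March 2005 deadline, so the action is time-barred.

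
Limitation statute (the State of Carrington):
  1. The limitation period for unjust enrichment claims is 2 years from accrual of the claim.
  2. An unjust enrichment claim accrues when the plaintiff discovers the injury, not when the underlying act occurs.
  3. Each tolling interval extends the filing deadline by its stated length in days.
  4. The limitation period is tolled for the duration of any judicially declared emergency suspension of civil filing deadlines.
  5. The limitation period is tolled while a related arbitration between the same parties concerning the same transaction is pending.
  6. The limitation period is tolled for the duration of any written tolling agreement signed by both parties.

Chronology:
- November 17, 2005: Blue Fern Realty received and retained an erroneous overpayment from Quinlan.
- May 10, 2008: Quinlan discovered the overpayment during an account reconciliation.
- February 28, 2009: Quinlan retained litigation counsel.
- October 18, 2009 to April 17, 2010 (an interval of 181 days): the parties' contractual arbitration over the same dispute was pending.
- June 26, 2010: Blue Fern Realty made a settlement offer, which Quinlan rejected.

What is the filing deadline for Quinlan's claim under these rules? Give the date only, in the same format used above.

November 7, 2010

Accrual is tied to discovery, so the period began on May 10, 2008 rather than on November 17, 2005 when the act occurred.
2 years from May 10, 2008 is May 10, 2010.
Because the pending related arbitration ran from October 18, 2009 to April 17, 2010, the deadline is extended by 181 days to November 7, 2010.
Nothing else in the chronology tolls or restarts the period.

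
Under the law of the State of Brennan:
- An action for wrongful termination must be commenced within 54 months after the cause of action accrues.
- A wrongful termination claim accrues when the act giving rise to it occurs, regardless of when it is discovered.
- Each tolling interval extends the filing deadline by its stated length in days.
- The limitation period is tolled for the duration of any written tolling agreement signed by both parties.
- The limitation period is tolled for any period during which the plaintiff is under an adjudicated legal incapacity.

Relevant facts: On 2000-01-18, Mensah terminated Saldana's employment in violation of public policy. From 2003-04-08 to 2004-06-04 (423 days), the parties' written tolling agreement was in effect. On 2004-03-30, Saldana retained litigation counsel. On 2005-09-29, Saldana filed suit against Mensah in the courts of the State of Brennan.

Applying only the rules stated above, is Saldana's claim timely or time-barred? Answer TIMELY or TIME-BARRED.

The claim accrued on 2000-01-18, when the wrongful act occurred.
Adding the 54 months base period to 2000-01-18 gives a deadline of 2004-07-18, before any tolling.
The written tolling agreement from 2003-04-08 to 2004-06-04 tolled the period for 423 days, extending the deadline to 2005-09-14.
Nothing else in the chronology tolls or restarts the period.
The 2005-09-29 filing falls after the 2005-09-14 deadline; the claim is time-barred.

TIME-BARRED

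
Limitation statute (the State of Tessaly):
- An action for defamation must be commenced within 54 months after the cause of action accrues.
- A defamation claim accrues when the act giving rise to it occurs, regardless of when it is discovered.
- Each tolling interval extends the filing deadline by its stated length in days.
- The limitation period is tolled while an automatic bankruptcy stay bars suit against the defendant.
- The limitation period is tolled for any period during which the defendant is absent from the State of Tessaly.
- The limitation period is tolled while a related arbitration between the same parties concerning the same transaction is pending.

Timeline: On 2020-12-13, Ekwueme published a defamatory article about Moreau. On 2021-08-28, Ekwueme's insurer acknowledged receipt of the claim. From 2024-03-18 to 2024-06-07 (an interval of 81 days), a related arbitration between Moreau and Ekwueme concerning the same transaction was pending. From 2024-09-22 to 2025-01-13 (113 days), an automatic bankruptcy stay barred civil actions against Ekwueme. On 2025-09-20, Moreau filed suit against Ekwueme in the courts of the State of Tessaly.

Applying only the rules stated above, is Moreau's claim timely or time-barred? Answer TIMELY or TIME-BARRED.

The claim accrued on 2020-12-13, when the wrongful act occurred.
The untolled deadline — 54 months after 2020-12-13 — is 2025-06-13.
The period was tolled for 81 days by the pending related arbitration (2024-03-18 to 2024-06-07), pushing the deadline to 2025-09-02.
Because the automatic bankruptcy stay ran from 2024-09-22 to 2025-01-13, the deadline is extended by 113 days to 2025-12-24.
The other events in the timeline have no effect on the limitation period under the stated rules.
The 2025-09-20 filing precedes the 2025-12-24 deadline; the claim is timely.

TIMELY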